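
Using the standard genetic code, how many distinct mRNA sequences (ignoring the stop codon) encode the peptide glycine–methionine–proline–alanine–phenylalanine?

Gly: 4 codons.
Met: 1 codon.
Pro: 4 codons.
Ala: 4 codons.
Phe: 2 codons.
4 × 1 × 4 × 4 × 2 = 128.

128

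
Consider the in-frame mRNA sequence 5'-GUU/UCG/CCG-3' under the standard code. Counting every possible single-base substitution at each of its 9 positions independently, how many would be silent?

Codon 1 (GUU, Val): 3 synonymous substitutions.
Codon 2 (UCG, Ser): 3 synonymous substitutions.
Codon 3 (CCG, Pro): 3 synonymous substitutions.
Total: 3 + 3 + 3 = 9.

9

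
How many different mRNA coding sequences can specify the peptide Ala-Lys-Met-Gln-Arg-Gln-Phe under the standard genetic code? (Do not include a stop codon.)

Ala: 4 codons.
Lys: 2 codons.
Met: 1 codon.
Gln: 2 codons.
Arg: 6 codons.
Gln: 2 codons.
Phe: 2 codons.
4 × 2 × 1 × 2 × 6 × 2 × 2 = 384.

384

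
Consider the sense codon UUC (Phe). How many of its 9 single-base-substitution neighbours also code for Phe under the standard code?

Position 1: none → 0 synonymous.
Position 2: none → 0 synonymous.
Position 3: UUU → 1 synonymous.
Total: 0 + 0 + 1 = 1.

1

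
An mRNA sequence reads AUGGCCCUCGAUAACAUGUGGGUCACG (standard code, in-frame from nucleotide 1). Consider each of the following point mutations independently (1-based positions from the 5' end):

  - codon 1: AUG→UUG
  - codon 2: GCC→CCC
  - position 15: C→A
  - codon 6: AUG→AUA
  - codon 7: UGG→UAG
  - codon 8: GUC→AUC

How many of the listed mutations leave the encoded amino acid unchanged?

Codon 1: AUG (Met) → UUG (Leu) — missense.
Codon 2: GCC (Ala) → CCC (Pro) — missense.
Codon 5: AAC (Asn) → AAA (Lys) — missense.
Codon 6: AUG (Met) → AUA (Ile) — missense.
Codon 7: UGG (Trp) → UAG (Stop) — nonsense.
Codon 8: GUC (Val) → AUC (Ile) — missense.
Synonymous: 0 of 6.

0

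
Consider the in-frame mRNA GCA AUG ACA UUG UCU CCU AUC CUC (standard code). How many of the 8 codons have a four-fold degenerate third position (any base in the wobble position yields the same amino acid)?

5

Codon 1 GCA (Ala): third position 4-fold.
Codon 2 AUG (Met): third position 1-fold.
Codon 3 ACA (Thr): third position 4-fold.
Codon 4 UUG (Leu): third position 2-fold.
Codon 5 UCU (Ser): third position 4-fold.
Codon 6 CCU (Pro): third position 4-fold.
Codon 7 AUC (Ile): third position 3-fold.
Codon 8 CUC (Leu): third position 4-fold.
Four-fold degenerate third positions: 5.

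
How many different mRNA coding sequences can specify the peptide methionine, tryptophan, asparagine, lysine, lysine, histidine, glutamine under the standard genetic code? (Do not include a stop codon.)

Met: 1 codon.
Trp: 1 codon.
Asn: 2 codons.
Lys: 2 codons.
Lys: 2 codons.
His: 2 codons.
Gln: 2 codons.
1 × 1 × 2 × 2 × 2 × 2 × 2 = 32.

32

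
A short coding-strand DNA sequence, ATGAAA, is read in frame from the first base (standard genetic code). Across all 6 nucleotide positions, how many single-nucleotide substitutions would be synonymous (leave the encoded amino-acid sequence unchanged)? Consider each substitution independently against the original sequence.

Codon 1 (ATG, Met): 0 synonymous substitutions.
Codon 2 (AAA, Lys): 1 synonymous substitution.
Total: 0 + 1 = 1.

1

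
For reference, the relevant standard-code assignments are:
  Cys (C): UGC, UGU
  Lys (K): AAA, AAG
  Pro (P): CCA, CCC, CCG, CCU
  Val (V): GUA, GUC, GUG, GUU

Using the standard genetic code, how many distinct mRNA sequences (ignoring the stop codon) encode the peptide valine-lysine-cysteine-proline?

Val: 4 codons.
Lys: 2 codons.
Cys: 2 codons.
Pro: 4 codons.
4 × 2 × 2 × 4 = 64.

64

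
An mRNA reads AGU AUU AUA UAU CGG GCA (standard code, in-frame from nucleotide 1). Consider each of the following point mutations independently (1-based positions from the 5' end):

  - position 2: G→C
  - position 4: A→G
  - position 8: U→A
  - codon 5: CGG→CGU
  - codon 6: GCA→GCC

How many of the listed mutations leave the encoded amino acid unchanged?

Codon 1: AGU (Ser) → ACU (Thr) — missense.
Codon 2: AUU (Ile) → GUU (Val) — missense.
Codon 3: AUA (Ile) → AAA (Lys) — missense.
Codon 5: CGG (Arg) → CGU (Arg) — synonymous.
Codon 6: GCA (Ala) → GCC (Ala) — synonymous.
Synonymous: 2 of 5.

2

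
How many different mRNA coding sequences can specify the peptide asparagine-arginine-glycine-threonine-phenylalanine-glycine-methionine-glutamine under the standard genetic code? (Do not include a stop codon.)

3072

Asn: 2 codons.
Arg: 6 codons.
Gly: 4 codons.
Thr: 4 codons.
Phe: 2 codons.
Gly: 4 codons.
Met: 1 codon.
Gln: 2 codons.
2 × 6 × 4 × 4 × 2 × 4 × 1 × 2 = 3072.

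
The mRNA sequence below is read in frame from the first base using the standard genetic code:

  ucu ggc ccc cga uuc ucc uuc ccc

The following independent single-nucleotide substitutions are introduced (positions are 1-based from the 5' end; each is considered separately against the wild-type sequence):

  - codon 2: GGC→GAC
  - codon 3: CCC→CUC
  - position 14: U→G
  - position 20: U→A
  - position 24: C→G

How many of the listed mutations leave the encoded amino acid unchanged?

Codon 2: GGC (Gly) → GAC (Asp) — missense.
Codon 3: CCC (Pro) → CUC (Leu) — missense.
Codon 5: UUC (Phe) → UGC (Cys) — missense.
Codon 7: UUC (Phe) → UAC (Tyr) — missense.
Codon 8: CCC (Pro) → CCG (Pro) — synonymous.
Synonymous: 1 of 5.

1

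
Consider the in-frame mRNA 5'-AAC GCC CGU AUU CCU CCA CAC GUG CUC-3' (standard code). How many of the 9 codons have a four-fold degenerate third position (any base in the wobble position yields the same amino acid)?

6

Codon 1 AAC (Asn): third position 2-fold.
Codon 2 GCC (Ala): third position 4-fold.
Codon 3 CGU (Arg): third position 4-fold.
Codon 4 AUU (Ile): third position 3-fold.
Codon 5 CCU (Pro): third position 4-fold.
Codon 6 CCA (Pro): third position 4-fold.
Codon 7 CAC (His): third position 2-fold.
Codon 8 GUG (Val): third position 4-fold.
Codon 9 CUC (Leu): third position 4-fold.
Four-fold degenerate third positions: 6.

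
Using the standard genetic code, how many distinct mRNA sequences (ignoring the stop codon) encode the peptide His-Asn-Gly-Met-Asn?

His: 2 codons.
Asn: 2 codons.
Gly: 4 codons.
Met: 1 codon.
Asn: 2 codons.
2 × 2 × 4 × 1 × 2 = 32.

32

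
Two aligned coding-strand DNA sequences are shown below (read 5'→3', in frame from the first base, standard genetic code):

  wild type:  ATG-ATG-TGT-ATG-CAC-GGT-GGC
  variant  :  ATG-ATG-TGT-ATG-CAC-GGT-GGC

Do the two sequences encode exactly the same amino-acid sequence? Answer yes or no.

yes

Codon 1: ATG Met / ATG Met — identical.
Codon 2: ATG Met / ATG Met — identical.
Codon 3: TGT Cys / TGT Cys — identical.
Codon 4: ATG Met / ATG Met — identical.
Codon 5: CAC His / CAC His — identical.
Codon 6: GGT Gly / GGT Gly — identical.
Codon 7: GGC Gly / GGC Gly — identical.
Nonsynonymous differences: 0 → same protein.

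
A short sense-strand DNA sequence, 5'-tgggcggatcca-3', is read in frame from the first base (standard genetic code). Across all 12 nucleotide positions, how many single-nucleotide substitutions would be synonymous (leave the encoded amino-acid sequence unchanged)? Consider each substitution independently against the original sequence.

7

Codon 1 (TGG, Trp): 0 synonymous substitutions.
Codon 2 (GCG, Ala): 3 synonymous substitutions.
Codon 3 (GAT, Asp): 1 synonymous substitution.
Codon 4 (CCA, Pro): 3 synonymous substitutions.
Total: 0 + 3 + 1 + 3 = 7.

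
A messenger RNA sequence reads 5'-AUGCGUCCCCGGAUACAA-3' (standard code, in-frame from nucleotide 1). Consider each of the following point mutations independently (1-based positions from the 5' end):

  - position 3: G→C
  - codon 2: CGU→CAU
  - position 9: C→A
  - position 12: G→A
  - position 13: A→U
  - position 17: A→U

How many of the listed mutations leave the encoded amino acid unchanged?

Codon 1: AUG (Met) → AUC (Ile) — missense.
Codon 2: CGU (Arg) → CAU (His) — missense.
Codon 3: CCC (Pro) → CCA (Pro) — synonymous.
Codon 4: CGG (Arg) → CGA (Arg) — synonymous.
Codon 5: AUA (Ile) → UUA (Leu) — missense.
Codon 6: CAA (Gln) → CUA (Leu) — missense.
Synonymous: 2 of 6.

2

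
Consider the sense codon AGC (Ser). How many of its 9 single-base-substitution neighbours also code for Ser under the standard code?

1

Position 1: none → 0 synonymous.
Position 2: none → 0 synonymous.
Position 3: AGU → 1 synonymous.
Total: 0 + 0 + 1 = 1.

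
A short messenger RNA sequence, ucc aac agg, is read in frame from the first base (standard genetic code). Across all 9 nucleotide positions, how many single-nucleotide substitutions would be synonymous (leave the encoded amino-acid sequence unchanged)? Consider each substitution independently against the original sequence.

Codon 1 (UCC, Ser): 3 synonymous substitutions.
Codon 2 (AAC, Asn): 1 synonymous substitution.
Codon 3 (AGG, Arg): 2 synonymous substitutions.
Total: 3 + 1 + 2 = 6.

6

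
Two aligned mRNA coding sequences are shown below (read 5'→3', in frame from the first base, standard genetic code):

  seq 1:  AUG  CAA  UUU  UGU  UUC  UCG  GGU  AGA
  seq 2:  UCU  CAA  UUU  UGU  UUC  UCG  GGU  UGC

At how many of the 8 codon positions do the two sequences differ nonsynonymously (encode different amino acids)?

Codon 1: AUG Met / UCU Ser — nonsynonymous.
Codon 2: CAA Gln / CAA Gln — identical.
Codon 3: UUU Phe / UUU Phe — identical.
Codon 4: UGU Cys / UGU Cys — identical.
Codon 5: UUC Phe / UUC Phe — identical.
Codon 6: UCG Ser / UCG Ser — identical.
Codon 7: GGU Gly / GGU Gly — identical.
Codon 8: AGA Arg / UGC Cys — nonsynonymous.
Nonsynonymous differences: 2.

2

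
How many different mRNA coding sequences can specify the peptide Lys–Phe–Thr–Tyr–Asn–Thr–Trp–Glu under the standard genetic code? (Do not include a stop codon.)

512

Lys: 2 codons.
Phe: 2 codons.
Thr: 4 codons.
Tyr: 2 codons.
Asn: 2 codons.
Thr: 4 codons.
Trp: 1 codon.
Glu: 2 codons.
2 × 2 × 4 × 2 × 2 × 4 × 1 × 2 = 512.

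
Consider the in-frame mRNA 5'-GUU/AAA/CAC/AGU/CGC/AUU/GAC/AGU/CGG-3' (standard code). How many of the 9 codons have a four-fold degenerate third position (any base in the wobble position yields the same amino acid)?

3

Codon 1 GUU (Val): third position 4-fold.
Codon 2 AAA (Lys): third position 2-fold.
Codon 3 CAC (His): third position 2-fold.
Codon 4 AGU (Ser): third position 2-fold.
Codon 5 CGC (Arg): third position 4-fold.
Codon 6 AUU (Ile): third position 3-fold.
Codon 7 GAC (Asp): third position 2-fold.
Codon 8 AGU (Ser): third position 2-fold.
Codon 9 CGG (Arg): third position 4-fold.
Four-fold degenerate third positions: 3.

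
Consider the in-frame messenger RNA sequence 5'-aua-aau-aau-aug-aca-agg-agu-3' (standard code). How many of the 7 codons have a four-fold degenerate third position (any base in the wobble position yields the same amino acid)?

Codon 1 AUA (Ile): third position 3-fold.
Codon 2 AAU (Asn): third position 2-fold.
Codon 3 AAU (Asn): third position 2-fold.
Codon 4 AUG (Met): third position 1-fold.
Codon 5 ACA (Thr): third position 4-fold.
Codon 6 AGG (Arg): third position 2-fold.
Codon 7 AGU (Ser): third position 2-fold.
Four-fold degenerate third positions: 1.

1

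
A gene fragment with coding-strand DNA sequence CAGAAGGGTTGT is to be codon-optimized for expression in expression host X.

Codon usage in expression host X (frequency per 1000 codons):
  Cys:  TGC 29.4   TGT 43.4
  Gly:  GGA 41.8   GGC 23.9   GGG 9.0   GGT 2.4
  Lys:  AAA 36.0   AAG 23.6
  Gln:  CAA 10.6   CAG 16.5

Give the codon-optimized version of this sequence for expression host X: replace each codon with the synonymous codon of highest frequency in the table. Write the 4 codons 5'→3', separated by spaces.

Codon 1 (Gln): best is CAG at 16.5.
Codon 2 (Lys): best is AAA at 36.0.
Codon 3 (Gly): best is GGA at 41.8.
Codon 4 (Cys): best is TGT at 43.4.

CAG AAA GGA TGT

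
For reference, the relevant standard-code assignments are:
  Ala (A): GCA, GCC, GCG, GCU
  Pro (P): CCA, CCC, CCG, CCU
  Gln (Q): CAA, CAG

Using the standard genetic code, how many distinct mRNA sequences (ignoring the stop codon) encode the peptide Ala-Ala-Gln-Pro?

Ala: 4 codons.
Ala: 4 codons.
Gln: 2 codons.
Pro: 4 codons.
4 × 4 × 2 × 4 = 128.

128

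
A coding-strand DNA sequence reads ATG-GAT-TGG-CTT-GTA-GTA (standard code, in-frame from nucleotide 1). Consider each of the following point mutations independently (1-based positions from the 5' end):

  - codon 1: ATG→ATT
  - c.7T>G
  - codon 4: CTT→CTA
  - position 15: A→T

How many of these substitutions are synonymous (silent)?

Codon 1: ATG (Met) → ATT (Ile) — missense.
Codon 3: TGG (Trp) → GGG (Gly) — missense.
Codon 4: CTT (Leu) → CTA (Leu) — synonymous.
Codon 5: GTA (Val) → GTT (Val) — synonymous.
Synonymous: 2 of 4.

2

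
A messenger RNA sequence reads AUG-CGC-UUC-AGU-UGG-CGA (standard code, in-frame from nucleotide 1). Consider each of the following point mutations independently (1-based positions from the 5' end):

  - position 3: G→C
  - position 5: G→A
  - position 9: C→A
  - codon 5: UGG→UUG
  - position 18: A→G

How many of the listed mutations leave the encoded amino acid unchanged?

1

Codon 1: AUG (Met) → AUC (Ile) — missense.
Codon 2: CGC (Arg) → CAC (His) — missense.
Codon 3: UUC (Phe) → UUA (Leu) — missense.
Codon 5: UGG (Trp) → UUG (Leu) — missense.
Codon 6: CGA (Arg) → CGG (Arg) — synonymous.
Synonymous: 1 of 5.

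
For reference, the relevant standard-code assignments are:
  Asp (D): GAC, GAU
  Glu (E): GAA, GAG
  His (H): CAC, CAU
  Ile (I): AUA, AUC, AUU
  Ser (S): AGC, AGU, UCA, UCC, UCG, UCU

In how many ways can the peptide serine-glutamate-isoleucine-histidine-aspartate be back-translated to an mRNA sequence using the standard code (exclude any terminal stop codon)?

144

Ser: 6 codons.
Glu: 2 codons.
Ile: 3 codons.
His: 2 codons.
Asp: 2 codons.
6 × 2 × 3 × 2 × 2 = 144.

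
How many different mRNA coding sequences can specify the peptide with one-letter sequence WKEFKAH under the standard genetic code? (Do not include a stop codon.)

128

Trp: 1 codon.
Lys: 2 codons.
Glu: 2 codons.
Phe: 2 codons.
Lys: 2 codons.
Ala: 4 codons.
His: 2 codons.
1 × 2 × 2 × 2 × 2 × 4 × 2 = 128.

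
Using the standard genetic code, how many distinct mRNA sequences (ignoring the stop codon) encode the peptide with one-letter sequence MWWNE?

4

Met: 1 codon.
Trp: 1 codon.
Trp: 1 codon.
Asn: 2 codons.
Glu: 2 codons.
1 × 1 × 1 × 2 × 2 = 4.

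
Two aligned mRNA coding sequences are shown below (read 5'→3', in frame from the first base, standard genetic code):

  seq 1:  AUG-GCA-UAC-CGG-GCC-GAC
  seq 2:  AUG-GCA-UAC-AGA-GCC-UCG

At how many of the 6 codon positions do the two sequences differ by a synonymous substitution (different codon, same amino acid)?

Codon 1: AUG Met / AUG Met — identical.
Codon 2: GCA Ala / GCA Ala — identical.
Codon 3: UAC Tyr / UAC Tyr — identical.
Codon 4: CGG Arg / AGA Arg — synonymous.
Codon 5: GCC Ala / GCC Ala — identical.
Codon 6: GAC Asp / UCG Ser — nonsynonymous.
Synonymous differences: 1.

1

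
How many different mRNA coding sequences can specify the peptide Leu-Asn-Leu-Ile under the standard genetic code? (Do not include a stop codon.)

Leu: 6 codons.
Asn: 2 codons.
Leu: 6 codons.
Ile: 3 codons.
6 × 2 × 6 × 3 = 216.

216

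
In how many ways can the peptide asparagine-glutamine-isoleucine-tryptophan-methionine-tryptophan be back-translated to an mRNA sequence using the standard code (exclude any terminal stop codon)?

Asn: 2 codons.
Gln: 2 codons.
Ile: 3 codons.
Trp: 1 codon.
Met: 1 codon.
Trp: 1 codon.
2 × 2 × 3 × 1 × 1 × 1 = 12.

12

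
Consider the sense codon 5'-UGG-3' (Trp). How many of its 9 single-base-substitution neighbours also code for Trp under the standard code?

Position 1: none → 0 synonymous.
Position 2: none → 0 synonymous.
Position 3: none → 0 synonymous.
Total: 0 + 0 + 0 = 0.

0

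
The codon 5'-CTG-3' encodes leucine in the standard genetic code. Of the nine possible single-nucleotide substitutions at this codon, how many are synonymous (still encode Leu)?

4

Position 1: TTG → 1 synonymous.
Position 2: none → 0 synonymous.
Position 3: CTT, CTC, CTA → 3 synonymous.
Total: 1 + 0 + 3 = 4.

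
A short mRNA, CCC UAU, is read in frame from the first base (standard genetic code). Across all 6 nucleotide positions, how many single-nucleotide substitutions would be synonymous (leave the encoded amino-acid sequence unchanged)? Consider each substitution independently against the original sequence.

Codon 1 (CCC, Pro): 3 synonymous substitutions.
Codon 2 (UAU, Tyr): 1 synonymous substitution.
Total: 3 + 1 = 4.

4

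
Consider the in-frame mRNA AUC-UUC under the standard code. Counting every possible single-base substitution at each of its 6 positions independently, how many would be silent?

Codon 1 (AUC, Ile): 2 synonymous substitutions.
Codon 2 (UUC, Phe): 1 synonymous substitution.
Total: 2 + 1 = 3.

3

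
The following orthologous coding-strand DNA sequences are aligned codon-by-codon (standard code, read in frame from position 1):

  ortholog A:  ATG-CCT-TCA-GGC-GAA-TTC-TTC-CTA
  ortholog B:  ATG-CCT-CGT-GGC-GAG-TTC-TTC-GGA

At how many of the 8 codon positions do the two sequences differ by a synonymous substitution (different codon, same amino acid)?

Codon 1: ATG Met / ATG Met — identical.
Codon 2: CCT Pro / CCT Pro — identical.
Codon 3: TCA Ser / CGT Arg — nonsynonymous.
Codon 4: GGC Gly / GGC Gly — identical.
Codon 5: GAA Glu / GAG Glu — synonymous.
Codon 6: TTC Phe / TTC Phe — identical.
Codon 7: TTC Phe / TTC Phe — identical.
Codon 8: CTA Leu / GGA Gly — nonsynonymous.
Synonymous differences: 1.

1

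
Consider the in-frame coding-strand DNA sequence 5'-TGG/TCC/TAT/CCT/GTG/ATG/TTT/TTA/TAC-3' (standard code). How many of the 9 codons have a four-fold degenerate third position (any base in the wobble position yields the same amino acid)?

Codon 1 TGG (Trp): third position 1-fold.
Codon 2 TCC (Ser): third position 4-fold.
Codon 3 TAT (Tyr): third position 2-fold.
Codon 4 CCT (Pro): third position 4-fold.
Codon 5 GTG (Val): third position 4-fold.
Codon 6 ATG (Met): third position 1-fold.
Codon 7 TTT (Phe): third position 2-fold.
Codon 8 TTA (Leu): third position 2-fold.
Codon 9 TAC (Tyr): third position 2-fold.
Four-fold degenerate third positions: 3.

3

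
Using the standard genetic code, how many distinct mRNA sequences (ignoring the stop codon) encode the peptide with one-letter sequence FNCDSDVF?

1536

Phe: 2 codons.
Asn: 2 codons.
Cys: 2 codons.
Asp: 2 codons.
Ser: 6 codons.
Asp: 2 codons.
Val: 4 codons.
Phe: 2 codons.
2 × 2 × 2 × 2 × 6 × 2 × 4 × 2 = 1536.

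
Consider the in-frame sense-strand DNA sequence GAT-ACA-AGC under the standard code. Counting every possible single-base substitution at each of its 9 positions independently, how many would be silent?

5

Codon 1 (GAT, Asp): 1 synonymous substitution.
Codon 2 (ACA, Thr): 3 synonymous substitutions.
Codon 3 (AGC, Ser): 1 synonymous substitution.
Total: 1 + 3 + 1 = 5.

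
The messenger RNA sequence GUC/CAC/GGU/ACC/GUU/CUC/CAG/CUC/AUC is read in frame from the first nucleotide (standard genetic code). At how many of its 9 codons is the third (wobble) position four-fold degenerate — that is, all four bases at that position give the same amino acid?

6

Codon 1 GUC (Val): third position 4-fold.
Codon 2 CAC (His): third position 2-fold.
Codon 3 GGU (Gly): third position 4-fold.
Codon 4 ACC (Thr): third position 4-fold.
Codon 5 GUU (Val): third position 4-fold.
Codon 6 CUC (Leu): third position 4-fold.
Codon 7 CAG (Gln): third position 2-fold.
Codon 8 CUC (Leu): third position 4-fold.
Codon 9 AUC (Ile): third position 3-fold.
Four-fold degenerate third positions: 6.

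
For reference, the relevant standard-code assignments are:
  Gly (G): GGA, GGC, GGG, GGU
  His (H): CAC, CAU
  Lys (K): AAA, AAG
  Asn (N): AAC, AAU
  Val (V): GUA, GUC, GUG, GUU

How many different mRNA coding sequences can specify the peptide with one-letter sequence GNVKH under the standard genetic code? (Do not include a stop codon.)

Gly: 4 codons.
Asn: 2 codons.
Val: 4 codons.
Lys: 2 codons.
His: 2 codons.
4 × 2 × 4 × 2 × 2 = 128.

128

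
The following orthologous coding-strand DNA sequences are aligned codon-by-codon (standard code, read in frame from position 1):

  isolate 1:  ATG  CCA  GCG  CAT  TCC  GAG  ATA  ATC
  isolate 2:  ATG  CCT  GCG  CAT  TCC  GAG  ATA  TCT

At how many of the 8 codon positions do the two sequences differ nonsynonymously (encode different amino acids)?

Codon 1: ATG Met / ATG Met — identical.
Codon 2: CCA Pro / CCT Pro — synonymous.
Codon 3: GCG Ala / GCG Ala — identical.
Codon 4: CAT His / CAT His — identical.
Codon 5: TCC Ser / TCC Ser — identical.
Codon 6: GAG Glu / GAG Glu — identical.
Codon 7: ATA Ile / ATA Ile — identical.
Codon 8: ATC Ile / TCT Ser — nonsynonymous.
Nonsynonymous differences: 1.

1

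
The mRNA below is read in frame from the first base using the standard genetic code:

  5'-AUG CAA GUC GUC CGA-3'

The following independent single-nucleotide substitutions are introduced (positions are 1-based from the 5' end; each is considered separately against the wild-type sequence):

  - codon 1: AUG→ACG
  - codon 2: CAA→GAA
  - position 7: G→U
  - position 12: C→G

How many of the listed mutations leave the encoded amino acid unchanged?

1

Codon 1: AUG (Met) → ACG (Thr) — missense.
Codon 2: CAA (Gln) → GAA (Glu) — missense.
Codon 3: GUC (Val) → UUC (Phe) — missense.
Codon 4: GUC (Val) → GUG (Val) — synonymous.
Synonymous: 1 of 4.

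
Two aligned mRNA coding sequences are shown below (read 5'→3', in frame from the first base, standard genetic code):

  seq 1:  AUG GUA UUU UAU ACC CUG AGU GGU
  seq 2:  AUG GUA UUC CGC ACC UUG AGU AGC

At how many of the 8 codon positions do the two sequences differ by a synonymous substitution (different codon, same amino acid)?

2

Codon 1: AUG Met / AUG Met — identical.
Codon 2: GUA Val / GUA Val — identical.
Codon 3: UUU Phe / UUC Phe — synonymous.
Codon 4: UAU Tyr / CGC Arg — nonsynonymous.
Codon 5: ACC Thr / ACC Thr — identical.
Codon 6: CUG Leu / UUG Leu — synonymous.
Codon 7: AGU Ser / AGU Ser — identical.
Codon 8: GGU Gly / AGC Ser — nonsynonymous.
Synonymous differences: 2.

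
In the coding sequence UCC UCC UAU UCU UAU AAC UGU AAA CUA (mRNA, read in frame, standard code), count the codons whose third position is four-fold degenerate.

4

Codon 1 UCC (Ser): third position 4-fold.
Codon 2 UCC (Ser): third position 4-fold.
Codon 3 UAU (Tyr): third position 2-fold.
Codon 4 UCU (Ser): third position 4-fold.
Codon 5 UAU (Tyr): third position 2-fold.
Codon 6 AAC (Asn): third position 2-fold.
Codon 7 UGU (Cys): third position 2-fold.
Codon 8 AAA (Lys): third position 2-fold.
Codon 9 CUA (Leu): third position 4-fold.
Four-fold degenerate third positions: 4.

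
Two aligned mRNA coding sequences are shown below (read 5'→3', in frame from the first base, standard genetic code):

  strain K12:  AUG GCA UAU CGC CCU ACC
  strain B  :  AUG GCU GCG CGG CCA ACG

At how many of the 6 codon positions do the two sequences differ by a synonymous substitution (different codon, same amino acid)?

4

Codon 1: AUG Met / AUG Met — identical.
Codon 2: GCA Ala / GCU Ala — synonymous.
Codon 3: UAU Tyr / GCG Ala — nonsynonymous.
Codon 4: CGC Arg / CGG Arg — synonymous.
Codon 5: CCU Pro / CCA Pro — synonymous.
Codon 6: ACC Thr / ACG Thr — synonymous.
Synonymous differences: 4.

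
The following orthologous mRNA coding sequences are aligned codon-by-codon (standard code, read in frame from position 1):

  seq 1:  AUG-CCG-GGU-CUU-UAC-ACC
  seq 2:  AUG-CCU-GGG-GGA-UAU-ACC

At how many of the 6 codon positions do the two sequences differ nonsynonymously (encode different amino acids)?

1

Codon 1: AUG Met / AUG Met — identical.
Codon 2: CCG Pro / CCU Pro — synonymous.
Codon 3: GGU Gly / GGG Gly — synonymous.
Codon 4: CUU Leu / GGA Gly — nonsynonymous.
Codon 5: UAC Tyr / UAU Tyr — synonymous.
Codon 6: ACC Thr / ACC Thr — identical.
Nonsynonymous differences: 1.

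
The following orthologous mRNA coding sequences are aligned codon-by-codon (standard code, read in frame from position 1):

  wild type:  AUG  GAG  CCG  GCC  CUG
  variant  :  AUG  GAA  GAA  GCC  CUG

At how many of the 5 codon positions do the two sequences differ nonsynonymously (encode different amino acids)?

Codon 1: AUG Met / AUG Met — identical.
Codon 2: GAG Glu / GAA Glu — synonymous.
Codon 3: CCG Pro / GAA Glu — nonsynonymous.
Codon 4: GCC Ala / GCC Ala — identical.
Codon 5: CUG Leu / CUG Leu — identical.
Nonsynonymous differences: 1.

1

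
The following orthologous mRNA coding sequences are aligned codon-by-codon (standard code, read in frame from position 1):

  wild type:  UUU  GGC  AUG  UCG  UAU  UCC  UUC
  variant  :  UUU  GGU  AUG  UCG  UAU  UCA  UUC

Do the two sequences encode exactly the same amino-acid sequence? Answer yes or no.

Codon 1: UUU Phe / UUU Phe — identical.
Codon 2: GGC Gly / GGU Gly — synonymous.
Codon 3: AUG Met / AUG Met — identical.
Codon 4: UCG Ser / UCG Ser — identical.
Codon 5: UAU Tyr / UAU Tyr — identical.
Codon 6: UCC Ser / UCA Ser — synonymous.
Codon 7: UUC Phe / UUC Phe — identical.
Nonsynonymous differences: 0 → same protein.

yes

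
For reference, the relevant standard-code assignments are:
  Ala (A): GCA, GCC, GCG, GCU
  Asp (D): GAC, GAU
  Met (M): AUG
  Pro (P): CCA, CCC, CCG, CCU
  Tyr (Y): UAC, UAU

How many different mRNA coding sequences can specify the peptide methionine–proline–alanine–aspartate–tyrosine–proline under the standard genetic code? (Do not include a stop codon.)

256

Met: 1 codon.
Pro: 4 codons.
Ala: 4 codons.
Asp: 2 codons.
Tyr: 2 codons.
Pro: 4 codons.
1 × 4 × 4 × 2 × 2 × 4 = 256.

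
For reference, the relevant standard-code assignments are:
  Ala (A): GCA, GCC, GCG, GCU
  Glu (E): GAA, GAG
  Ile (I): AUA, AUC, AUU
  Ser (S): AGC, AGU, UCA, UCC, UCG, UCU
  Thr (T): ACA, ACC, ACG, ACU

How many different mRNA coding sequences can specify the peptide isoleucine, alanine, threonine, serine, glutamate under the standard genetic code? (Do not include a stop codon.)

576

Ile: 3 codons.
Ala: 4 codons.
Thr: 4 codons.
Ser: 6 codons.
Glu: 2 codons.
3 × 4 × 4 × 6 × 2 = 576.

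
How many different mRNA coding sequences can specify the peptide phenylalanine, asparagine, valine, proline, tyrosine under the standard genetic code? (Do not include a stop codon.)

128

Phe: 2 codons.
Asn: 2 codons.
Val: 4 codons.
Pro: 4 codons.
Tyr: 2 codons.
2 × 2 × 4 × 4 × 2 = 128.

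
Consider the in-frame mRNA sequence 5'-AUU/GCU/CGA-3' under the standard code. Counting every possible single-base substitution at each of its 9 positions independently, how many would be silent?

Codon 1 (AUU, Ile): 2 synonymous substitutions.
Codon 2 (GCU, Ala): 3 synonymous substitutions.
Codon 3 (CGA, Arg): 4 synonymous substitutions.
Total: 2 + 3 + 4 = 9.

9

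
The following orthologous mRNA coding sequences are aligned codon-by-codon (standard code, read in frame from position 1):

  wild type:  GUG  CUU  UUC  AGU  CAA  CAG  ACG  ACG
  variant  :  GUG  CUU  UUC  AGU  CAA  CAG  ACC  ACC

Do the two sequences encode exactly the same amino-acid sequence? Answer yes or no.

yes

Codon 1: GUG Val / GUG Val — identical.
Codon 2: CUU Leu / CUU Leu — identical.
Codon 3: UUC Phe / UUC Phe — identical.
Codon 4: AGU Ser / AGU Ser — identical.
Codon 5: CAA Gln / CAA Gln — identical.
Codon 6: CAG Gln / CAG Gln — identical.
Codon 7: ACG Thr / ACC Thr — synonymous.
Codon 8: ACG Thr / ACC Thr — synonymous.
Nonsynonymous differences: 0 → same protein.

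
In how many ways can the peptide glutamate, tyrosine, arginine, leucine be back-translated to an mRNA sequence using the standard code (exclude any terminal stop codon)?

Glu: 2 codons.
Tyr: 2 codons.
Arg: 6 codons.
Leu: 6 codons.
2 × 2 × 6 × 6 = 144.

144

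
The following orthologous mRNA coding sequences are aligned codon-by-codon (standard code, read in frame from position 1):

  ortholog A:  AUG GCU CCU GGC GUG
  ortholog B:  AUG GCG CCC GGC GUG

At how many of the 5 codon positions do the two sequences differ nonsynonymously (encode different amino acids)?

Codon 1: AUG Met / AUG Met — identical.
Codon 2: GCU Ala / GCG Ala — synonymous.
Codon 3: CCU Pro / CCC Pro — synonymous.
Codon 4: GGC Gly / GGC Gly — identical.
Codon 5: GUG Val / GUG Val — identical.
Nonsynonymous differences: 0.

0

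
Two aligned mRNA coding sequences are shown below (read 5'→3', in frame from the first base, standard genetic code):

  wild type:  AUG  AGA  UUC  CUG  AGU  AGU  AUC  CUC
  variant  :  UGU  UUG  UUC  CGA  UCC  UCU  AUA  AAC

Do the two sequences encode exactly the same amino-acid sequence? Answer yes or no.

no

Codon 1: AUG Met / UGU Cys — nonsynonymous.
Codon 2: AGA Arg / UUG Leu — nonsynonymous.
Codon 3: UUC Phe / UUC Phe — identical.
Codon 4: CUG Leu / CGA Arg — nonsynonymous.
Codon 5: AGU Ser / UCC Ser — synonymous.
Codon 6: AGU Ser / UCU Ser — synonymous.
Codon 7: AUC Ile / AUA Ile — synonymous.
Codon 8: CUC Leu / AAC Asn — nonsynonymous.
Nonsynonymous differences: 4 → different protein.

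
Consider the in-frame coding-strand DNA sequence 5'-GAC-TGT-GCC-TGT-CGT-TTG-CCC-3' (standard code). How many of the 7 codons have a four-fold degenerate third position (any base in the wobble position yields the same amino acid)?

Codon 1 GAC (Asp): third position 2-fold.
Codon 2 TGT (Cys): third position 2-fold.
Codon 3 GCC (Ala): third position 4-fold.
Codon 4 TGT (Cys): third position 2-fold.
Codon 5 CGT (Arg): third position 4-fold.
Codon 6 TTG (Leu): third position 2-fold.
Codon 7 CCC (Pro): third position 4-fold.
Four-fold degenerate third positions: 3.

3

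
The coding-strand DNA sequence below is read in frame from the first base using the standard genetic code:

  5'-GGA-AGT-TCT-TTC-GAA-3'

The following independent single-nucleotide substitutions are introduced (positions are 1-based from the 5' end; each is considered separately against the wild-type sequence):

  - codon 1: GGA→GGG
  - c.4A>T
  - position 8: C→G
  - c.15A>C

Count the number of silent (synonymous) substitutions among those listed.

Codon 1: GGA (Gly) → GGG (Gly) — synonymous.
Codon 2: AGT (Ser) → TGT (Cys) — missense.
Codon 3: TCT (Ser) → TGT (Cys) — missense.
Codon 5: GAA (Glu) → GAC (Asp) — missense.
Synonymous: 1 of 4.

1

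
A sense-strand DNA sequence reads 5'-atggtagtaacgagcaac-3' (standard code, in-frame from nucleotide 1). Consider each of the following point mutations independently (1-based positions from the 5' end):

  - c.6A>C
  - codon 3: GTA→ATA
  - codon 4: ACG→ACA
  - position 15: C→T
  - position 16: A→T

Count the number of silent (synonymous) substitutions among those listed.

Codon 2: GTA (Val) → GTC (Val) — synonymous.
Codon 3: GTA (Val) → ATA (Ile) — missense.
Codon 4: ACG (Thr) → ACA (Thr) — synonymous.
Codon 5: AGC (Ser) → AGT (Ser) — synonymous.
Codon 6: AAC (Asn) → TAC (Tyr) — missense.
Synonymous: 3 of 5.

3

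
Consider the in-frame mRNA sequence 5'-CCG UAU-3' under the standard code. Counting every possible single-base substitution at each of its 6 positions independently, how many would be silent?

Codon 1 (CCG, Pro): 3 synonymous substitutions.
Codon 2 (UAU, Tyr): 1 synonymous substitution.
Total: 3 + 1 = 4.

4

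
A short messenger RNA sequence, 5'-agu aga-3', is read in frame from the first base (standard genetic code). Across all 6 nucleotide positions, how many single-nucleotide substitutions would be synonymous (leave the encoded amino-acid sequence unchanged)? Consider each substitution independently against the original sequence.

Codon 1 (AGU, Ser): 1 synonymous substitution.
Codon 2 (AGA, Arg): 2 synonymous substitutions.
Total: 1 + 2 = 3.

3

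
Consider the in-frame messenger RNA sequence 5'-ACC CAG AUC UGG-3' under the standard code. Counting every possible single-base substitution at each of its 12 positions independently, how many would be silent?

6

Codon 1 (ACC, Thr): 3 synonymous substitutions.
Codon 2 (CAG, Gln): 1 synonymous substitution.
Codon 3 (AUC, Ile): 2 synonymous substitutions.
Codon 4 (UGG, Trp): 0 synonymous substitutions.
Total: 3 + 1 + 2 + 0 = 6.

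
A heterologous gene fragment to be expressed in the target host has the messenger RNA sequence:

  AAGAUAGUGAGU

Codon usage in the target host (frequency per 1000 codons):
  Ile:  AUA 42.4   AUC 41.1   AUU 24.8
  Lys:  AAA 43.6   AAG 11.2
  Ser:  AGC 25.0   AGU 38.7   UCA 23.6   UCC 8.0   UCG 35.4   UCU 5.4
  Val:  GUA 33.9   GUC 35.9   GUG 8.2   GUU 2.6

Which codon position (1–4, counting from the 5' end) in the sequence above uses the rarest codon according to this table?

Codon 1 AAG (Lys): 11.2 per 1000.
Codon 2 AUA (Ile): 42.4 per 1000.
Codon 3 GUG (Val): 8.2 per 1000.
Codon 4 AGU (Ser): 38.7 per 1000.
Lowest frequency is 8.2 at codon 3.

3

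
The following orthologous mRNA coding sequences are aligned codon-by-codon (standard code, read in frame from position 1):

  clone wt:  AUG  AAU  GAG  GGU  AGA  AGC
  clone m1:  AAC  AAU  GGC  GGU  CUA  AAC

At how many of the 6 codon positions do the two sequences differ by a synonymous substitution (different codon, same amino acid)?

Codon 1: AUG Met / AAC Asn — nonsynonymous.
Codon 2: AAU Asn / AAU Asn — identical.
Codon 3: GAG Glu / GGC Gly — nonsynonymous.
Codon 4: GGU Gly / GGU Gly — identical.
Codon 5: AGA Arg / CUA Leu — nonsynonymous.
Codon 6: AGC Ser / AAC Asn — nonsynonymous.
Synonymous differences: 0.

0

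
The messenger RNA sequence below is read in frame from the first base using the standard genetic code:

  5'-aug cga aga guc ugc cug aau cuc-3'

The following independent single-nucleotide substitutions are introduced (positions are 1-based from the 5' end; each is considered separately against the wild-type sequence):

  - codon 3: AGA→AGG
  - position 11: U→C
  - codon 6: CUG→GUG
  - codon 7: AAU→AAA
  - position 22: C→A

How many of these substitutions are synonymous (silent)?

1

Codon 3: AGA (Arg) → AGG (Arg) — synonymous.
Codon 4: GUC (Val) → GCC (Ala) — missense.
Codon 6: CUG (Leu) → GUG (Val) — missense.
Codon 7: AAU (Asn) → AAA (Lys) — missense.
Codon 8: CUC (Leu) → AUC (Ile) — missense.
Synonymous: 1 of 5.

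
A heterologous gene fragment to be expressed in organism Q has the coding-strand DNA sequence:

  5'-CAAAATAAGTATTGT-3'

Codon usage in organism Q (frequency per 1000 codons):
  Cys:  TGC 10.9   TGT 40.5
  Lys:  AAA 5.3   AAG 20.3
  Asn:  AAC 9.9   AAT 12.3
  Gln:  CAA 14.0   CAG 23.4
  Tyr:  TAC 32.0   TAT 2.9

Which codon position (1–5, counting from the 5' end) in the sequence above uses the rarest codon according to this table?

Codon 1 CAA (Gln): 14.0 per 1000.
Codon 2 AAT (Asn): 12.3 per 1000.
Codon 3 AAG (Lys): 20.3 per 1000.
Codon 4 TAT (Tyr): 2.9 per 1000.
Codon 5 TGT (Cys): 40.5 per 1000.
Lowest frequency is 2.9 at codon 4.

4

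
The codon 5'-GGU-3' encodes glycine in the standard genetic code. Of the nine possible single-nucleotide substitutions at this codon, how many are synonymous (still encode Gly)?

3

Position 1: none → 0 synonymous.
Position 2: none → 0 synonymous.
Position 3: GGC, GGA, GGG → 3 synonymous.
Total: 0 + 0 + 3 = 3.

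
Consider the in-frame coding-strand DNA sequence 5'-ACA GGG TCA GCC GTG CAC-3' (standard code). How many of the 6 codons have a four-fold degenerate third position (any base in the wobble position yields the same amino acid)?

5

Codon 1 ACA (Thr): third position 4-fold.
Codon 2 GGG (Gly): third position 4-fold.
Codon 3 TCA (Ser): third position 4-fold.
Codon 4 GCC (Ala): third position 4-fold.
Codon 5 GTG (Val): third position 4-fold.
Codon 6 CAC (His): third position 2-fold.
Four-fold degenerate third positions: 5.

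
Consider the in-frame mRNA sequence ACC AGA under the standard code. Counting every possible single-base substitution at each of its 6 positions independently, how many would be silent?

Codon 1 (ACC, Thr): 3 synonymous substitutions.
Codon 2 (AGA, Arg): 2 synonymous substitutions.
Total: 3 + 2 = 5.

5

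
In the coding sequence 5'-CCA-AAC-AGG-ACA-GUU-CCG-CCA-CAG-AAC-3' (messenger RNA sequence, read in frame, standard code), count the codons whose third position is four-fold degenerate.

5

Codon 1 CCA (Pro): third position 4-fold.
Codon 2 AAC (Asn): third position 2-fold.
Codon 3 AGG (Arg): third position 2-fold.
Codon 4 ACA (Thr): third position 4-fold.
Codon 5 GUU (Val): third position 4-fold.
Codon 6 CCG (Pro): third position 4-fold.
Codon 7 CCA (Pro): third position 4-fold.
Codon 8 CAG (Gln): third position 2-fold.
Codon 9 AAC (Asn): third position 2-fold.
Four-fold degenerate third positions: 5.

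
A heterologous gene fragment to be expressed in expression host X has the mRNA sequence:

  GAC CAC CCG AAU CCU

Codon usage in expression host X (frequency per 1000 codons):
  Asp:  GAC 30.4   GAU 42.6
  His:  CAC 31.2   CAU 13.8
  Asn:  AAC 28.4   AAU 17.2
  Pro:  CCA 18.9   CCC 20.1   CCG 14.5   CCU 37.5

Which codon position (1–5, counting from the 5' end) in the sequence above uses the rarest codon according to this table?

3

Codon 1 GAC (Asp): 30.4 per 1000.
Codon 2 CAC (His): 31.2 per 1000.
Codon 3 CCG (Pro): 14.5 per 1000.
Codon 4 AAU (Asn): 17.2 per 1000.
Codon 5 CCU (Pro): 37.5 per 1000.
Lowest frequency is 14.5 at codon 3.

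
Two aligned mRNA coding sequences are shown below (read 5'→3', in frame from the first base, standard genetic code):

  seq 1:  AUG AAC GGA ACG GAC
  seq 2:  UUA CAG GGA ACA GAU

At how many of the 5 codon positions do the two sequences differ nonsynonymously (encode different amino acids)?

Codon 1: AUG Met / UUA Leu — nonsynonymous.
Codon 2: AAC Asn / CAG Gln — nonsynonymous.
Codon 3: GGA Gly / GGA Gly — identical.
Codon 4: ACG Thr / ACA Thr — synonymous.
Codon 5: GAC Asp / GAU Asp — synonymous.
Nonsynonymous differences: 2.

2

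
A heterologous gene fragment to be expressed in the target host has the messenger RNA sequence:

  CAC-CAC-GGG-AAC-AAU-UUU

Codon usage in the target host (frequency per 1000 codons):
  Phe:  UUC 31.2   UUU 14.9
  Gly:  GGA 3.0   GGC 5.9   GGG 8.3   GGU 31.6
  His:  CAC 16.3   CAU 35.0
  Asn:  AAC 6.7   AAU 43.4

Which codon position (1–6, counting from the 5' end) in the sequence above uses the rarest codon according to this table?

4

Codon 1 CAC (His): 16.3 per 1000.
Codon 2 CAC (His): 16.3 per 1000.
Codon 3 GGG (Gly): 8.3 per 1000.
Codon 4 AAC (Asn): 6.7 per 1000.
Codon 5 AAU (Asn): 43.4 per 1000.
Codon 6 UUU (Phe): 14.9 per 1000.
Lowest frequency is 6.7 at codon 4.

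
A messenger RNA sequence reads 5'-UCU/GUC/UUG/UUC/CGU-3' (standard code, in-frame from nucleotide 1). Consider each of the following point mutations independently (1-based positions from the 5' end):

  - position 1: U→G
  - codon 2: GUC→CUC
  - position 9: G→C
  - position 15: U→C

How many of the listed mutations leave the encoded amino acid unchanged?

1

Codon 1: UCU (Ser) → GCU (Ala) — missense.
Codon 2: GUC (Val) → CUC (Leu) — missense.
Codon 3: UUG (Leu) → UUC (Phe) — missense.
Codon 5: CGU (Arg) → CGC (Arg) — synonymous.
Synonymous: 1 of 4.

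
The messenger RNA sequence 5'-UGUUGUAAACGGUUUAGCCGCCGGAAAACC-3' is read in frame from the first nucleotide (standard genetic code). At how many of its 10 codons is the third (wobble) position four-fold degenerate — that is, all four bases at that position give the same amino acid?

Codon 1 UGU (Cys): third position 2-fold.
Codon 2 UGU (Cys): third position 2-fold.
Codon 3 AAA (Lys): third position 2-fold.
Codon 4 CGG (Arg): third position 4-fold.
Codon 5 UUU (Phe): third position 2-fold.
Codon 6 AGC (Ser): third position 2-fold.
Codon 7 CGC (Arg): third position 4-fold.
Codon 8 CGG (Arg): third position 4-fold.
Codon 9 AAA (Lys): third position 2-fold.
Codon 10 ACC (Thr): third position 4-fold.
Four-fold degenerate third positions: 4.

4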